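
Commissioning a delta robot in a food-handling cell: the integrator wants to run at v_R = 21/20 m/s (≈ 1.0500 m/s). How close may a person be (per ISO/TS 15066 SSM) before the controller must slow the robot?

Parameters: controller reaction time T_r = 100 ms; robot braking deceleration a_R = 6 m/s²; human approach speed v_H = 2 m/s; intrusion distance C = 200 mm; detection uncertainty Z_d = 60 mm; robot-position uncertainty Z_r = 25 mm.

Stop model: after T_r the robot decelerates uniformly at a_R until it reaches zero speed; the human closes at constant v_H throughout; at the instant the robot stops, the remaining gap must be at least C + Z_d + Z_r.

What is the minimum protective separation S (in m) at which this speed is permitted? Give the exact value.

T_s = v_R/a_R = (21/20)/6 = 0.1750 s
reaction-phase robot travel = 1.0500·0.1000 = 0.1050 m
braking distance = 1.0500²/(2·6.0000) = 0.0919 m
human closes 2.0000·0.2750 = 0.5500 m
C+Z_d+Z_r = 0.2000+0.0600+0.0250 = 0.2850 m
S_min ≈ 0.1050+0.0919+0.5500+0.2850  ⇒  S_min = 1651/1600 m

S_min = 1651/1600 m = 1.0319 m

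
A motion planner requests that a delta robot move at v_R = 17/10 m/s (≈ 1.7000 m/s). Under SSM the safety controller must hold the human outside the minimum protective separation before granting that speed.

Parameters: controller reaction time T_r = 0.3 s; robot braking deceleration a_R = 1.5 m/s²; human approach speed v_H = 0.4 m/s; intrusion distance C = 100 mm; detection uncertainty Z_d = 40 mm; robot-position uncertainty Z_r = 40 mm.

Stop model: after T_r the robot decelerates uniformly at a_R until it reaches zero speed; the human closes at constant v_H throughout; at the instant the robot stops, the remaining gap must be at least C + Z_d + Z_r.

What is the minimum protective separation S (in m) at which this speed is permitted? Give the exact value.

S_min = 167/75 m = 2.2267 m

T_s = v_R/a_R = (17/10)/(3/2) = 1.1333 s
reaction-phase robot travel = 1.7000·0.3000 = 0.5100 m
robot covers 1.7000·1.1333 − ½·1.5000·1.1333² = 0.9633 m while stopping
human closes 0.4000·1.4333 = 0.5733 m
residual clearance needed = 0.1000+0.0400+0.0400 = 0.1800 m
S_min ≈ 0.5100+0.9633+0.5733+0.1800  ⇒  S_min = 167/75 m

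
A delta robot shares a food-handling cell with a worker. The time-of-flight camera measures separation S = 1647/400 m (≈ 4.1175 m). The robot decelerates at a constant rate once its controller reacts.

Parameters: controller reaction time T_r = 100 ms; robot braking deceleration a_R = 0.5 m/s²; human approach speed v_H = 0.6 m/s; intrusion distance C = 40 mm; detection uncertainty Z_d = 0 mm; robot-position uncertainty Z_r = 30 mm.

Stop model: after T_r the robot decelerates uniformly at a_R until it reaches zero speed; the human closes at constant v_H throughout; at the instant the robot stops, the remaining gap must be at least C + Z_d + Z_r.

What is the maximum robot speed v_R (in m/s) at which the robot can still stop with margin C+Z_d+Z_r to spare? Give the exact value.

v_R_max = 29/20 m/s = 1.4500 m/s

quadratic (1)·v² + (13/10)·v + (-319/80) = 0
  disc = (13/10)² − 4·(1)·(-319/80) = 441/25 ; √disc = 21/5
  v_R = (−(13/10) + 21/5) / (2·(1)) = 29/20 m/s
check:
braking lasts T_s = (29/20)/(1/2) = 2.9000 s
robot covers v_R·T_r = 1.4500·0.1000 = 0.1450 m before braking
braking distance = 1.4500²/(2·0.5000) = 2.1025 m
human closes 0.6000·3.0000 = 1.8000 m
margins: 0.0400+0.0000+0.0300 = 0.0700 m
sum ≈ 0.1450+2.1025+1.8000+0.0700 ≈ 4.1175 m = S ✓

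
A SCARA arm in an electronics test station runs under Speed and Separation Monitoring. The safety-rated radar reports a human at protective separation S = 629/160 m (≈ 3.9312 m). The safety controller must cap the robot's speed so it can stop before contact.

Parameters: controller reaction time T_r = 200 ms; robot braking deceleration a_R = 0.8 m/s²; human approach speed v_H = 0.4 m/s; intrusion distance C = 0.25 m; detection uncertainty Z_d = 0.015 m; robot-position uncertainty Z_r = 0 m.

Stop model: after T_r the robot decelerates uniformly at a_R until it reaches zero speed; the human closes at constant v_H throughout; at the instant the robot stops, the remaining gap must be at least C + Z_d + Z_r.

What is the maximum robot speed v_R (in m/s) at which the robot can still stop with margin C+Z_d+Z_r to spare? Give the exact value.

quadratic (5/8)·v² + (7/10)·v + (-2869/800) = 0
  disc = (7/10)² − 4·(5/8)·(-2869/800) = 15129/1600 ; √disc = 123/40
  v_R = (−(7/10) + 123/40) / (2·(5/8)) = 19/10 m/s
check:
stop time T_s = (19/10)/(4/5) = 2.3750 s
robot covers v_R·T_r = 1.9000·0.2000 = 0.3800 m before braking
robot under decel: 1.9000²/(2·0.8000) = 2.2563 m
human over T_r+T_s: 0.4000·(0.2000+2.3750) = 1.0300 m
residual clearance needed = 0.2500+0.0150+0.0000 = 0.2650 m
sum ≈ 0.3800+2.2563+1.0300+0.2650 ≈ 3.9312 m = S ✓

v_R_max = 19/10 m/s = 1.9000 m/s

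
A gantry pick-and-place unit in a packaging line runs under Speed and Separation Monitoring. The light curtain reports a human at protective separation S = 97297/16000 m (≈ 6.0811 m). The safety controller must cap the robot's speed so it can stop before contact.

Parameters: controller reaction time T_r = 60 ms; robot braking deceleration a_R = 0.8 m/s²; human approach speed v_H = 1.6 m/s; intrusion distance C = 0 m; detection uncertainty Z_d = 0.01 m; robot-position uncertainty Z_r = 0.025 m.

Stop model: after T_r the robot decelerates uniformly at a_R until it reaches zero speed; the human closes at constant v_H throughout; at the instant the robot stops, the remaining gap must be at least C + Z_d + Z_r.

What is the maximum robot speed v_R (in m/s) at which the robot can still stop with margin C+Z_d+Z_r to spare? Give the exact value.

v_R_max = 37/20 m/s = 1.8500 m/s

collect terms ⇒ (5/8)·v_R² + (103/50)·v_R + (-95201/16000) = 0
  disc = (103/50)² − 4·(5/8)·(-95201/16000) = 3059001/160000 ; √disc = 1749/400
  v_R = (−(103/50) + 1749/400) / (2·(5/8)) = 37/20 m/s
check:
T_s = v_R/a_R = (37/20)/(4/5) = 2.3125 s
reaction-phase robot travel = 1.8500·0.0600 = 0.1110 m
robot covers 1.8500·2.3125 − ½·0.8000·2.3125² = 2.1391 m while stopping
person approaches 1.6000·(0.0600+2.3125) = 3.7960 m
margins: 0.0000+0.0100+0.0250 = 0.0350 m
sum ≈ 0.1110+2.1391+3.7960+0.0350 ≈ 6.0811 m = S ✓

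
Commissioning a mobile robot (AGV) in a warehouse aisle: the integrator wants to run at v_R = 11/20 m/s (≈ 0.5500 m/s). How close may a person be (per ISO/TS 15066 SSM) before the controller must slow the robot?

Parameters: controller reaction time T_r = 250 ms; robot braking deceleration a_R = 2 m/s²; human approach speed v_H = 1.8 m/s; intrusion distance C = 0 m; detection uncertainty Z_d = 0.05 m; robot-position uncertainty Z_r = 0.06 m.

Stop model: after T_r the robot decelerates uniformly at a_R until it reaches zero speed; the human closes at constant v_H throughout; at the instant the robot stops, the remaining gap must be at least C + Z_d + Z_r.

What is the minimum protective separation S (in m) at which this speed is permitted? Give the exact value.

S_min = 2029/1600 m = 1.2681 m

T_s = v_R/a_R = (11/20)/2 = 0.2750 s
robot in T_r: 0.5500·0.2500 = 0.1375 m
robot under decel: 0.5500²/(2·2.0000) = 0.0756 m
person approaches 1.8000·(0.2500+0.2750) = 0.9450 m
margins: 0.0000+0.0500+0.0600 = 0.1100 m
S_min ≈ 0.1375+0.0756+0.9450+0.1100  ⇒  S_min = 2029/1600 m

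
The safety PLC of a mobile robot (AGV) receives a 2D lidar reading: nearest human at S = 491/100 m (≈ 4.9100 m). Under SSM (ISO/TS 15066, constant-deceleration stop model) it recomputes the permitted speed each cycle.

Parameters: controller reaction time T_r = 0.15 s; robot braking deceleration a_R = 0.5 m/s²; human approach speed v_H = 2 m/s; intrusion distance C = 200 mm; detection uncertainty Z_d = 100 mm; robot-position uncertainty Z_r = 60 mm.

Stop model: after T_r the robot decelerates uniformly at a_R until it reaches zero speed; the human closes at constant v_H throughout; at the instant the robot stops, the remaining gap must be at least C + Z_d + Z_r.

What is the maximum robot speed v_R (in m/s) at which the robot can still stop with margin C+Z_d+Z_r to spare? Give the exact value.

at the boundary: (1)·v² + (83/20)·v + (-17/4) = 0
  disc = (83/20)² − 4·(1)·(-17/4) = 13689/400 ; √disc = 117/20
  v_R = (−(83/20) + 117/20) / (2·(1)) = 17/20 m/s
check:
T_s = v_R/a_R = (17/20)/(1/2) = 1.7000 s
robot in T_r: 0.8500·0.1500 = 0.1275 m
braking distance = 0.8500²/(2·0.5000) = 0.7225 m
human closes 2.0000·1.8500 = 3.7000 m
residual clearance needed = 0.2000+0.1000+0.0600 = 0.3600 m
sum ≈ 0.1275+0.7225+3.7000+0.3600 ≈ 4.9100 m = S ✓

v_R_max = 17/20 m/s = 0.8500 m/s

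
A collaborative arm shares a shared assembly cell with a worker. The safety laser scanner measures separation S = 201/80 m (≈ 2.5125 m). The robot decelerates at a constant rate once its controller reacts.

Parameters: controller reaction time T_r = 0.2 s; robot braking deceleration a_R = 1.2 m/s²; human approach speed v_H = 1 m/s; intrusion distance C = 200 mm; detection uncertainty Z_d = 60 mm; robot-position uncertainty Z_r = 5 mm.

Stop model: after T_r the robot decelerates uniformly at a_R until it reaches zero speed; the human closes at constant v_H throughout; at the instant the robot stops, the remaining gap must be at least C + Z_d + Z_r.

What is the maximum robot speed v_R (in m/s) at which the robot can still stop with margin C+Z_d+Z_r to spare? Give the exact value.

v_R_max = 13/10 m/s = 1.3000 m/s

collect terms ⇒ (5/12)·v_R² + (31/30)·v_R + (-819/400) = 0
  disc = (31/30)² − 4·(5/12)·(-819/400) = 16129/3600 ; √disc = 127/60
  v_R = (−(31/30) + 127/60) / (2·(5/12)) = 13/10 m/s
check:
stop time T_s = (13/10)/(6/5) = 1.0833 s
robot covers v_R·T_r = 1.3000·0.2000 = 0.2600 m before braking
robot covers 1.3000·1.0833 − ½·1.2000·1.0833² = 0.7042 m while stopping
human over T_r+T_s: 1.0000·(0.2000+1.0833) = 1.2833 m
margins: 0.2000+0.0600+0.0050 = 0.2650 m
sum ≈ 0.2600+0.7042+1.2833+0.2650 ≈ 2.5125 m = S ✓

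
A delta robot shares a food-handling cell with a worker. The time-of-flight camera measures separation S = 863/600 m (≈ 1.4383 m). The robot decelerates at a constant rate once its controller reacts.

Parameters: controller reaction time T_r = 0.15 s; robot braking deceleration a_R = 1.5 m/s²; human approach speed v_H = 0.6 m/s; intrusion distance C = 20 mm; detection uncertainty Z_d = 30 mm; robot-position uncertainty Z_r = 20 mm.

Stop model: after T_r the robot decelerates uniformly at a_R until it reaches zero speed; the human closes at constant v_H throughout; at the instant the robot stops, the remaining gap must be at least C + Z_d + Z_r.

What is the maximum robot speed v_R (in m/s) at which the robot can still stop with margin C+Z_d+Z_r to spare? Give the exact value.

quadratic (1/3)·v² + (11/20)·v + (-767/600) = 0
  disc = (11/20)² − 4·(1/3)·(-767/600) = 289/144 ; √disc = 17/12
  v_R = (−(11/20) + 17/12) / (2·(1/3)) = 13/10 m/s
check:
T_s = v_R/a_R = (13/10)/(3/2) = 0.8667 s
reaction-phase robot travel = 1.3000·0.1500 = 0.1950 m
robot under decel: 1.3000²/(2·1.5000) = 0.5633 m
person approaches 0.6000·(0.1500+0.8667) = 0.6100 m
C+Z_d+Z_r = 0.0200+0.0300+0.0200 = 0.0700 m
sum ≈ 0.1950+0.5633+0.6100+0.0700 ≈ 1.4383 m = S ✓

v_R_max = 13/10 m/s = 1.3000 m/s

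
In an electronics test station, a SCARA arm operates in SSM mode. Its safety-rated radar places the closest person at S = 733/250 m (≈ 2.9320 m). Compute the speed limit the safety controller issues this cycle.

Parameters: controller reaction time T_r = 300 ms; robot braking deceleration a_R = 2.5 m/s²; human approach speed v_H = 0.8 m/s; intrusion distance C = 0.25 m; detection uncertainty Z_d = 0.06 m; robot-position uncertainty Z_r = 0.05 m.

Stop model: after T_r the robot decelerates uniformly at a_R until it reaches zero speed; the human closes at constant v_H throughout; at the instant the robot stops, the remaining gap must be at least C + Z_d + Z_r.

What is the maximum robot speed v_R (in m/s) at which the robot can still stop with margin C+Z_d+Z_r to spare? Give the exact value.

collect terms ⇒ (1/5)·v_R² + (31/50)·v_R + (-583/250) = 0
  disc = (31/50)² − 4·(1/5)·(-583/250) = 9/4 ; √disc = 3/2
  v_R = (−(31/50) + 3/2) / (2·(1/5)) = 11/5 m/s
check:
stop time T_s = (11/5)/(5/2) = 0.8800 s
robot covers v_R·T_r = 2.2000·0.3000 = 0.6600 m before braking
robot under decel: 2.2000²/(2·2.5000) = 0.9680 m
person approaches 0.8000·(0.3000+0.8800) = 0.9440 m
residual clearance needed = 0.2500+0.0600+0.0500 = 0.3600 m
sum ≈ 0.6600+0.9680+0.9440+0.3600 ≈ 2.9320 m = S ✓

v_R_max = 11/5 m/s = 2.2000 m/s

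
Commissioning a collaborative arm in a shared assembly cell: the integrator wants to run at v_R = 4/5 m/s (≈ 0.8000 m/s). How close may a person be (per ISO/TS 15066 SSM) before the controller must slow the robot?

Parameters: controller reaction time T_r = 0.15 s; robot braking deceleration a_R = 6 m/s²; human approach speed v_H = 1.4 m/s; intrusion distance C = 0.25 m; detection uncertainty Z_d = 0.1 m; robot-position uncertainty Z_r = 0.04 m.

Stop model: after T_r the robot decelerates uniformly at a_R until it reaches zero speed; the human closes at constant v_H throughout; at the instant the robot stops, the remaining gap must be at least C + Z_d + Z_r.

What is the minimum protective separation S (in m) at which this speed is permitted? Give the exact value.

S_min = 24/25 m = 0.9600 m

braking lasts T_s = (4/5)/6 = 0.1333 s
reaction-phase robot travel = 0.8000·0.1500 = 0.1200 m
robot covers 0.8000·0.1333 − ½·6.0000·0.1333² = 0.0533 m while stopping
human closes 1.4000·0.2833 = 0.3967 m
C+Z_d+Z_r = 0.2500+0.1000+0.0400 = 0.3900 m
S_min ≈ 0.1200+0.0533+0.3967+0.3900  ⇒  S_min = 24/25 m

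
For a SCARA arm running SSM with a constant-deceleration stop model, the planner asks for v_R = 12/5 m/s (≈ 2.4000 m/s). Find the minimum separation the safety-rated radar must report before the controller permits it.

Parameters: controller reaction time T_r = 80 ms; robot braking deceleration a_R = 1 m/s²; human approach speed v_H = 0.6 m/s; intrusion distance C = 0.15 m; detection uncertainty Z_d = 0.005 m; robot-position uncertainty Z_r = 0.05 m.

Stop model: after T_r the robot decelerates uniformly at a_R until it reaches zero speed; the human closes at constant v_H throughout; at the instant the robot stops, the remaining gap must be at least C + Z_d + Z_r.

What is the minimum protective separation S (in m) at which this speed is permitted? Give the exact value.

T_s = v_R/a_R = (12/5)/1 = 2.4000 s
robot in T_r: 2.4000·0.0800 = 0.1920 m
robot covers 2.4000·2.4000 − ½·1.0000·2.4000² = 2.8800 m while stopping
human over T_r+T_s: 0.6000·(0.0800+2.4000) = 1.4880 m
residual clearance needed = 0.1500+0.0050+0.0500 = 0.2050 m
S_min ≈ 0.1920+2.8800+1.4880+0.2050  ⇒  S_min = 953/200 m

S_min = 953/200 m = 4.7650 m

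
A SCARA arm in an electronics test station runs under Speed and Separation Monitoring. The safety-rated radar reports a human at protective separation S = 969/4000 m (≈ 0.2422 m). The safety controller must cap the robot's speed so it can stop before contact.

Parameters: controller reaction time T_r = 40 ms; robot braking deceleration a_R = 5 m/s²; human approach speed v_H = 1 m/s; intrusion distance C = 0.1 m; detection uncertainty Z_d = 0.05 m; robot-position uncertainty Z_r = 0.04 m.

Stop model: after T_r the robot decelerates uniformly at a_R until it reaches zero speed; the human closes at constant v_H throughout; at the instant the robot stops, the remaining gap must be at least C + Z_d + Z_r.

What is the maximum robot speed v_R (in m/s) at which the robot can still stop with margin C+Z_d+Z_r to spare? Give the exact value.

collect terms ⇒ (1/10)·v_R² + (6/25)·v_R + (-49/4000) = 0
  disc = (6/25)² − 4·(1/10)·(-49/4000) = 1/16 ; √disc = 1/4
  v_R = (−(6/25) + 1/4) / (2·(1/10)) = 1/20 m/s
check:
braking lasts T_s = (1/20)/5 = 0.0100 s
reaction-phase robot travel = 0.0500·0.0400 = 0.0020 m
braking distance = 0.0500²/(2·5.0000) = 0.0003 m
human closes 1.0000·0.0500 = 0.0500 m
C+Z_d+Z_r = 0.1000+0.0500+0.0400 = 0.1900 m
sum ≈ 0.0020+0.0003+0.0500+0.1900 ≈ 0.2422 m = S ✓

v_R_max = 1/20 m/s = 0.0500 m/s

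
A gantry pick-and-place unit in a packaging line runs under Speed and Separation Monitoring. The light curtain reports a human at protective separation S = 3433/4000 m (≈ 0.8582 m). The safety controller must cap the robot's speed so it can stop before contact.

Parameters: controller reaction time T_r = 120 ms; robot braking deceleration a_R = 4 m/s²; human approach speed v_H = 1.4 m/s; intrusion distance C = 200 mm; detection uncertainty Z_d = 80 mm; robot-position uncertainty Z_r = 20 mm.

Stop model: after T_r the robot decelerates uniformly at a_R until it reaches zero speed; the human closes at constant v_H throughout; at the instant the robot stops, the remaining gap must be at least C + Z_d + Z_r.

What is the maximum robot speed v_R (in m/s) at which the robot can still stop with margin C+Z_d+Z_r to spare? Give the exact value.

v_R_max = 7/10 m/s = 0.7000 m/s

at the boundary: (1/8)·v² + (47/100)·v + (-1561/4000) = 0
  disc = (47/100)² − 4·(1/8)·(-1561/4000) = 16641/40000 ; √disc = 129/200
  v_R = (−(47/100) + 129/200) / (2·(1/8)) = 7/10 m/s
check:
braking lasts T_s = (7/10)/4 = 0.1750 s
robot covers v_R·T_r = 0.7000·0.1200 = 0.0840 m before braking
braking distance = 0.7000²/(2·4.0000) = 0.0612 m
human over T_r+T_s: 1.4000·(0.1200+0.1750) = 0.4130 m
C+Z_d+Z_r = 0.2000+0.0800+0.0200 = 0.3000 m
sum ≈ 0.0840+0.0612+0.4130+0.3000 ≈ 0.8582 m = S ✓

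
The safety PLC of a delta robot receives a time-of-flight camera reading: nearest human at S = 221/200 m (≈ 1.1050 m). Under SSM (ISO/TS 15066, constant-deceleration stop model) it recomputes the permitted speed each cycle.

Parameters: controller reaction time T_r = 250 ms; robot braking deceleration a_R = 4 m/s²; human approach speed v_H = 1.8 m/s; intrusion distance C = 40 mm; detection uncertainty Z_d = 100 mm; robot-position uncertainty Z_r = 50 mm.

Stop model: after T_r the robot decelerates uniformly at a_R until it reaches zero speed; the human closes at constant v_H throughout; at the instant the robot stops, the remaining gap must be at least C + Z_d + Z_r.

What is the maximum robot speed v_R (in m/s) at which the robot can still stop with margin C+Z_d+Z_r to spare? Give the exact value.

collect terms ⇒ (1/8)·v_R² + (7/10)·v_R + (-93/200) = 0
  disc = (7/10)² − 4·(1/8)·(-93/200) = 289/400 ; √disc = 17/20
  v_R = (−(7/10) + 17/20) / (2·(1/8)) = 3/5 m/s
check:
stop time T_s = (3/5)/4 = 0.1500 s
reaction-phase robot travel = 0.6000·0.2500 = 0.1500 m
robot covers 0.6000·0.1500 − ½·4.0000·0.1500² = 0.0450 m while stopping
person approaches 1.8000·(0.2500+0.1500) = 0.7200 m
residual clearance needed = 0.0400+0.1000+0.0500 = 0.1900 m
sum ≈ 0.1500+0.0450+0.7200+0.1900 ≈ 1.1050 m = S ✓

v_R_max = 3/5 m/s = 0.6000 m/s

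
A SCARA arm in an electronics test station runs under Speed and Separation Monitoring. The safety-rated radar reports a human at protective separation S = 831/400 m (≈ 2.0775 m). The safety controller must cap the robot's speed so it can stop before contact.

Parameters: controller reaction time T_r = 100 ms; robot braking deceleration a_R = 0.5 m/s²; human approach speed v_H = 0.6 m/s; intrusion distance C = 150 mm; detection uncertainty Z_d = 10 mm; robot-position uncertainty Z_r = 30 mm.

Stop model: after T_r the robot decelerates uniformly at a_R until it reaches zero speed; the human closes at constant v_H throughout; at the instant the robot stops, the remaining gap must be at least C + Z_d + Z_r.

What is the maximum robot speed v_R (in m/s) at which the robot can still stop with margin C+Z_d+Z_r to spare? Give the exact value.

v_R_max = 17/20 m/s = 0.8500 m/s

quadratic (1)·v² + (13/10)·v + (-731/400) = 0
  disc = (13/10)² − 4·(1)·(-731/400) = 9 ; √disc = 3
  v_R = (−(13/10) + 3) / (2·(1)) = 17/20 m/s
check:
stop time T_s = (17/20)/(1/2) = 1.7000 s
robot in T_r: 0.8500·0.1000 = 0.0850 m
robot covers 0.8500·1.7000 − ½·0.5000·1.7000² = 0.7225 m while stopping
person approaches 0.6000·(0.1000+1.7000) = 1.0800 m
residual clearance needed = 0.1500+0.0100+0.0300 = 0.1900 m
sum ≈ 0.0850+0.7225+1.0800+0.1900 ≈ 2.0775 m = S ✓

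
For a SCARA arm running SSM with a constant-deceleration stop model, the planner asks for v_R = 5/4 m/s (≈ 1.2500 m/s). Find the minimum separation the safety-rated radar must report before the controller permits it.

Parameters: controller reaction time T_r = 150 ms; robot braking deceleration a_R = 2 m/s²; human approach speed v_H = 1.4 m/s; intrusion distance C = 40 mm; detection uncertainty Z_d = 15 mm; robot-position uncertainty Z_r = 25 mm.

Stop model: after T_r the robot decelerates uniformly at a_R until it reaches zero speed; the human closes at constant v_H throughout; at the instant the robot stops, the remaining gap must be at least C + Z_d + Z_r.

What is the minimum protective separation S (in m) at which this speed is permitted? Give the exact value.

S_min = 2789/1600 m = 1.7431 m

stop time T_s = (5/4)/2 = 0.6250 s
robot covers v_R·T_r = 1.2500·0.1500 = 0.1875 m before braking
braking distance = 1.2500²/(2·2.0000) = 0.3906 m
human closes 1.4000·0.7750 = 1.0850 m
margins: 0.0400+0.0150+0.0250 = 0.0800 m
S_min ≈ 0.1875+0.3906+1.0850+0.0800  ⇒  S_min = 2789/1600 m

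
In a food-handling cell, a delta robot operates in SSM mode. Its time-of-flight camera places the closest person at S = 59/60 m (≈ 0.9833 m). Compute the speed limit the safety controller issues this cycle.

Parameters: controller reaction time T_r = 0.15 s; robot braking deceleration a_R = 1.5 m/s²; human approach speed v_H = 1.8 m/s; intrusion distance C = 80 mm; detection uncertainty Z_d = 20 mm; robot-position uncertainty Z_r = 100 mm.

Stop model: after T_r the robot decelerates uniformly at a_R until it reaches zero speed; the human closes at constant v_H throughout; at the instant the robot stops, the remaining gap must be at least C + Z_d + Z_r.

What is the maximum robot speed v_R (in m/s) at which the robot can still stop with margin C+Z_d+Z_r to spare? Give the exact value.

v_R_max = 7/20 m/s = 0.3500 m/s

collect terms ⇒ (1/3)·v_R² + (27/20)·v_R + (-77/150) = 0
  disc = (27/20)² − 4·(1/3)·(-77/150) = 361/144 ; √disc = 19/12
  v_R = (−(27/20) + 19/12) / (2·(1/3)) = 7/20 m/s
check:
braking lasts T_s = (7/20)/(3/2) = 0.2333 s
robot covers v_R·T_r = 0.3500·0.1500 = 0.0525 m before braking
robot covers 0.3500·0.2333 − ½·1.5000·0.2333² = 0.0408 m while stopping
human closes 1.8000·0.3833 = 0.6900 m
C+Z_d+Z_r = 0.0800+0.0200+0.1000 = 0.2000 m
sum ≈ 0.0525+0.0408+0.6900+0.2000 ≈ 0.9833 m = S ✓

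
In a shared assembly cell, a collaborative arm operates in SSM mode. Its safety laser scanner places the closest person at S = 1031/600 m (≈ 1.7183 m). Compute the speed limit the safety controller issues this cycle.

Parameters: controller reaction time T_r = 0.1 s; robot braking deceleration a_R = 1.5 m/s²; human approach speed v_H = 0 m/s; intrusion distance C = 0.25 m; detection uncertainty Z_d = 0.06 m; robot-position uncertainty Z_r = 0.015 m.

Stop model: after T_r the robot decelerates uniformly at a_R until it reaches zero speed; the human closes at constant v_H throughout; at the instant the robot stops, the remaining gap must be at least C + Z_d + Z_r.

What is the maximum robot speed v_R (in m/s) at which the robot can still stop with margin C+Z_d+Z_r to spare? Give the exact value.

at the boundary: (1/3)·v² + (1/10)·v + (-209/150) = 0
  disc = (1/10)² − 4·(1/3)·(-209/150) = 1681/900 ; √disc = 41/30
  v_R = (−(1/10) + 41/30) / (2·(1/3)) = 19/10 m/s
check:
T_s = v_R/a_R = (19/10)/(3/2) = 1.2667 s
reaction-phase robot travel = 1.9000·0.1000 = 0.1900 m
robot covers 1.9000·1.2667 − ½·1.5000·1.2667² = 1.2033 m while stopping
person approaches 0.0000·(0.1000+1.2667) = 0.0000 m
C+Z_d+Z_r = 0.2500+0.0600+0.0150 = 0.3250 m
sum ≈ 0.1900+1.2033+0.0000+0.3250 ≈ 1.7183 m = S ✓

v_R_max = 19/10 m/s = 1.9000 m/s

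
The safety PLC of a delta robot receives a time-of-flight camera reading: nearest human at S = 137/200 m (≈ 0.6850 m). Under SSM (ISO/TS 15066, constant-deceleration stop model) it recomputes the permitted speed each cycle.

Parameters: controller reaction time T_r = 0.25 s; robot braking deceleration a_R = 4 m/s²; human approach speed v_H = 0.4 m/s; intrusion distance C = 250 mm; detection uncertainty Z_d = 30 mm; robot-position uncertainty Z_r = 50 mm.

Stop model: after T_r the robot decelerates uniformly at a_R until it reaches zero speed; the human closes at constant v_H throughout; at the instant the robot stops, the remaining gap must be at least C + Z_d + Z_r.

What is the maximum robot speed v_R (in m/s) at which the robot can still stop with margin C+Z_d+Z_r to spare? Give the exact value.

v_R_max = 3/5 m/s = 0.6000 m/s

collect terms ⇒ (1/8)·v_R² + (7/20)·v_R + (-51/200) = 0
  disc = (7/20)² − 4·(1/8)·(-51/200) = 1/4 ; √disc = 1/2
  v_R = (−(7/20) + 1/2) / (2·(1/8)) = 3/5 m/s
check:
stop time T_s = (3/5)/4 = 0.1500 s
reaction-phase robot travel = 0.6000·0.2500 = 0.1500 m
robot covers 0.6000·0.1500 − ½·4.0000·0.1500² = 0.0450 m while stopping
person approaches 0.4000·(0.2500+0.1500) = 0.1600 m
C+Z_d+Z_r = 0.2500+0.0300+0.0500 = 0.3300 m
sum ≈ 0.1500+0.0450+0.1600+0.3300 ≈ 0.6850 m = S ✓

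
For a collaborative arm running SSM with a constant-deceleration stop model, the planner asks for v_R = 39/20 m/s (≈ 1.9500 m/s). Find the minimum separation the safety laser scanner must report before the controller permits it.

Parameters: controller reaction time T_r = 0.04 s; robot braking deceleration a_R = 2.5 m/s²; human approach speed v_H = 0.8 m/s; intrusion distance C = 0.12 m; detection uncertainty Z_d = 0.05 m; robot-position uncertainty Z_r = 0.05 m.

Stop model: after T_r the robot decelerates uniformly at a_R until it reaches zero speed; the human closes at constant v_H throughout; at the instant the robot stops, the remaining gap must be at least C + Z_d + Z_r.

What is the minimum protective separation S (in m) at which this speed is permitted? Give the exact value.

S_min = 3429/2000 m = 1.7145 m

braking lasts T_s = (39/20)/(5/2) = 0.7800 s
robot covers v_R·T_r = 1.9500·0.0400 = 0.0780 m before braking
braking distance = 1.9500²/(2·2.5000) = 0.7605 m
human over T_r+T_s: 0.8000·(0.0400+0.7800) = 0.6560 m
residual clearance needed = 0.1200+0.0500+0.0500 = 0.2200 m
S_min ≈ 0.0780+0.7605+0.6560+0.2200  ⇒  S_min = 3429/2000 m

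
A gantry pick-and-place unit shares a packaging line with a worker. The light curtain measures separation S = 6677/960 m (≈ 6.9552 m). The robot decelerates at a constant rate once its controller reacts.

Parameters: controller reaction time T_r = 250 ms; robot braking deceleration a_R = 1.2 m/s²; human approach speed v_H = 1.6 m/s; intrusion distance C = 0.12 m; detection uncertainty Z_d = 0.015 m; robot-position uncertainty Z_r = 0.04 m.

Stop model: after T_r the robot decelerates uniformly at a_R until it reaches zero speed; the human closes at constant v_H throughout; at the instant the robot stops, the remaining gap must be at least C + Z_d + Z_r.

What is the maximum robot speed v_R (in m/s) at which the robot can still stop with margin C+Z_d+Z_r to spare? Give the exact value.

v_R_max = 49/20 m/s = 2.4500 m/s

quadratic (5/12)·v² + (19/12)·v + (-1225/192) = 0
  disc = (19/12)² − 4·(5/12)·(-1225/192) = 841/64 ; √disc = 29/8
  v_R = (−(19/12) + 29/8) / (2·(5/12)) = 49/20 m/s
check:
braking lasts T_s = (49/20)/(6/5) = 2.0417 s
robot in T_r: 2.4500·0.2500 = 0.6125 m
robot covers 2.4500·2.0417 − ½·1.2000·2.0417² = 2.5010 m while stopping
human over T_r+T_s: 1.6000·(0.2500+2.0417) = 3.6667 m
margins: 0.1200+0.0150+0.0400 = 0.1750 m
sum ≈ 0.6125+2.5010+3.6667+0.1750 ≈ 6.9552 m = S ✓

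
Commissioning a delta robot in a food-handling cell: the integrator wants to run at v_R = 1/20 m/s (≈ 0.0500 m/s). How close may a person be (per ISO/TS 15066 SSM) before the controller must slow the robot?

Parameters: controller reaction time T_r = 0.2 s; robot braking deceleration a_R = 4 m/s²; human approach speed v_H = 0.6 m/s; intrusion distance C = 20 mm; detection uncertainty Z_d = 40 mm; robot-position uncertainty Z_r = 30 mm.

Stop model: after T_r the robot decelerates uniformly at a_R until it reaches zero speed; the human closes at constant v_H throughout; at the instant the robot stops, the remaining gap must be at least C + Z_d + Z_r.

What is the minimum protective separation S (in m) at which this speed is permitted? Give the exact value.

S_min = 729/3200 m = 0.2278 m

T_s = v_R/a_R = (1/20)/4 = 0.0125 s
reaction-phase robot travel = 0.0500·0.2000 = 0.0100 m
robot under decel: 0.0500²/(2·4.0000) = 0.0003 m
human over T_r+T_s: 0.6000·(0.2000+0.0125) = 0.1275 m
margins: 0.0200+0.0400+0.0300 = 0.0900 m
S_min ≈ 0.0100+0.0003+0.1275+0.0900  ⇒  S_min = 729/3200 m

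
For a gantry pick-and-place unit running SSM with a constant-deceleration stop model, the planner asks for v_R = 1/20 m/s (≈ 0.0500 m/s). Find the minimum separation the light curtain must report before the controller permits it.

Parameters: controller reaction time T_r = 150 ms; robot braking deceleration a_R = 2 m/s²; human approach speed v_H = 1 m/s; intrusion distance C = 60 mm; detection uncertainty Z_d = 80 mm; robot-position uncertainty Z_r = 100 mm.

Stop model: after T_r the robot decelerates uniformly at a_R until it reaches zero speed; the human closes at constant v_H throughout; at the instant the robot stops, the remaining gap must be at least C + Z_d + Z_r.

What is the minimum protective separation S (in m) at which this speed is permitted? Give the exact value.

S_min = 677/1600 m = 0.4231 m

braking lasts T_s = (1/20)/2 = 0.0250 s
robot in T_r: 0.0500·0.1500 = 0.0075 m
robot covers 0.0500·0.0250 − ½·2.0000·0.0250² = 0.0006 m while stopping
human closes 1.0000·0.1750 = 0.1750 m
margins: 0.0600+0.0800+0.1000 = 0.2400 m
S_min ≈ 0.0075+0.0006+0.1750+0.2400  ⇒  S_min = 677/1600 m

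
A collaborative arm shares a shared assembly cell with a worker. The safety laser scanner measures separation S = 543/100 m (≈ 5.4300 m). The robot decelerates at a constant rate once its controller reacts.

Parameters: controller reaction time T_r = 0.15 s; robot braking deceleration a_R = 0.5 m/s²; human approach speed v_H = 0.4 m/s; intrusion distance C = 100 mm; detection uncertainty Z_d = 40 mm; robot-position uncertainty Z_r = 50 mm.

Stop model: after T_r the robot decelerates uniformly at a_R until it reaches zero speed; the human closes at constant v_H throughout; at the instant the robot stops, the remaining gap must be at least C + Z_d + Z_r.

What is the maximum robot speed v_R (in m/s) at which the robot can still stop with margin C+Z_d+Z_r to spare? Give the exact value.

v_R_max = 37/20 m/s = 1.8500 m/s

at the boundary: (1)·v² + (19/20)·v + (-259/50) = 0
  disc = (19/20)² − 4·(1)·(-259/50) = 8649/400 ; √disc = 93/20
  v_R = (−(19/20) + 93/20) / (2·(1)) = 37/20 m/s
check:
stop time T_s = (37/20)/(1/2) = 3.7000 s
robot in T_r: 1.8500·0.1500 = 0.2775 m
robot covers 1.8500·3.7000 − ½·0.5000·3.7000² = 3.4225 m while stopping
person approaches 0.4000·(0.1500+3.7000) = 1.5400 m
margins: 0.1000+0.0400+0.0500 = 0.1900 m
sum ≈ 0.2775+3.4225+1.5400+0.1900 ≈ 5.4300 m = S ✓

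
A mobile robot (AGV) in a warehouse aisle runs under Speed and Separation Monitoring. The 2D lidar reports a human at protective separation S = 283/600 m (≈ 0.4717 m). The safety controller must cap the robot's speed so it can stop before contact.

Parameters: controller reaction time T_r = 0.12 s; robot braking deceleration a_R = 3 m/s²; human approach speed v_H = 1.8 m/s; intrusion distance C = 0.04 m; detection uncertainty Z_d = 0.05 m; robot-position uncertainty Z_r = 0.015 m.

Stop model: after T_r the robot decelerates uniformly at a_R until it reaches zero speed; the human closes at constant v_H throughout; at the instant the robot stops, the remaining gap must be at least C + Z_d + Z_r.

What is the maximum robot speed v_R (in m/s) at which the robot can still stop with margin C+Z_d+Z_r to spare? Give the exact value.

v_R_max = 1/5 m/s = 0.2000 m/s

quadratic (1/6)·v² + (18/25)·v + (-113/750) = 0
  disc = (18/25)² − 4·(1/6)·(-113/750) = 3481/5625 ; √disc = 59/75
  v_R = (−(18/25) + 59/75) / (2·(1/6)) = 1/5 m/s
check:
braking lasts T_s = (1/5)/3 = 0.0667 s
robot in T_r: 0.2000·0.1200 = 0.0240 m
robot covers 0.2000·0.0667 − ½·3.0000·0.0667² = 0.0067 m while stopping
human closes 1.8000·0.1867 = 0.3360 m
residual clearance needed = 0.0400+0.0500+0.0150 = 0.1050 m
sum ≈ 0.0240+0.0067+0.3360+0.1050 ≈ 0.4717 m = S ✓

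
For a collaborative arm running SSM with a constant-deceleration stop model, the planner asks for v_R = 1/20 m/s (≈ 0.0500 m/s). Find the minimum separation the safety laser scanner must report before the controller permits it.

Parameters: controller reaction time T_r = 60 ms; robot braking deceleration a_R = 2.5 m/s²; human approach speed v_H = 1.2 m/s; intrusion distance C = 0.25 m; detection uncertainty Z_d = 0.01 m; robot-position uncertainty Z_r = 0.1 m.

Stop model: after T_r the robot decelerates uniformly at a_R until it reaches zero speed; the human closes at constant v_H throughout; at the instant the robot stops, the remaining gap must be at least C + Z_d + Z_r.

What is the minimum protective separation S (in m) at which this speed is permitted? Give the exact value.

T_s = v_R/a_R = (1/20)/(5/2) = 0.0200 s
reaction-phase robot travel = 0.0500·0.0600 = 0.0030 m
braking distance = 0.0500²/(2·2.5000) = 0.0005 m
human closes 1.2000·0.0800 = 0.0960 m
residual clearance needed = 0.2500+0.0100+0.1000 = 0.3600 m
S_min ≈ 0.0030+0.0005+0.0960+0.3600  ⇒  S_min = 919/2000 m

S_min = 919/2000 m = 0.4595 m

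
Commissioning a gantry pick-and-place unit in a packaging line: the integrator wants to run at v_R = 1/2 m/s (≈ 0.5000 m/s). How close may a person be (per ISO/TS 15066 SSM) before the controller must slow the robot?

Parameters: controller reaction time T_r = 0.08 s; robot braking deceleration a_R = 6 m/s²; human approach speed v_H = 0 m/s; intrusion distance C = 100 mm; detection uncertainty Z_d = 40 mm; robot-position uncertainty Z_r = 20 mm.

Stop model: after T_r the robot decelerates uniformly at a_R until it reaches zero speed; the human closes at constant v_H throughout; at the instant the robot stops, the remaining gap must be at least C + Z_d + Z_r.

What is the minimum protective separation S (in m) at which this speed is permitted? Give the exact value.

braking lasts T_s = (1/2)/6 = 0.0833 s
robot in T_r: 0.5000·0.0800 = 0.0400 m
robot covers 0.5000·0.0833 − ½·6.0000·0.0833² = 0.0208 m while stopping
human over T_r+T_s: 0.0000·(0.0800+0.0833) = 0.0000 m
margins: 0.1000+0.0400+0.0200 = 0.1600 m
S_min ≈ 0.0400+0.0208+0.0000+0.1600  ⇒  S_min = 53/240 m

S_min = 53/240 m = 0.2208 m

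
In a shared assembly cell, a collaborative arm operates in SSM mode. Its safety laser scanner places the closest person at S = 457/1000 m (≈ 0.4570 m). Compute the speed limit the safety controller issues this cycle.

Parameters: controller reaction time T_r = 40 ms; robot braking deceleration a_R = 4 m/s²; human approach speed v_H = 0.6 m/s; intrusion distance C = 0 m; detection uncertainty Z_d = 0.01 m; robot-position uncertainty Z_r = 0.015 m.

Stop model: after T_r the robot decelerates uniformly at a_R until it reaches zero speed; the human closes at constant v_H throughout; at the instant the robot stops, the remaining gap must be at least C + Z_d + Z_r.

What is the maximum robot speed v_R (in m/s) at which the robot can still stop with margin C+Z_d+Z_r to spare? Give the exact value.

v_R_max = 6/5 m/s = 1.2000 m/s

quadratic (1/8)·v² + (19/100)·v + (-51/125) = 0
  disc = (19/100)² − 4·(1/8)·(-51/125) = 2401/10000 ; √disc = 49/100
  v_R = (−(19/100) + 49/100) / (2·(1/8)) = 6/5 m/s
check:
T_s = v_R/a_R = (6/5)/4 = 0.3000 s
robot covers v_R·T_r = 1.2000·0.0400 = 0.0480 m before braking
braking distance = 1.2000²/(2·4.0000) = 0.1800 m
human over T_r+T_s: 0.6000·(0.0400+0.3000) = 0.2040 m
C+Z_d+Z_r = 0.0000+0.0100+0.0150 = 0.0250 m
sum ≈ 0.0480+0.1800+0.2040+0.0250 ≈ 0.4570 m = S ✓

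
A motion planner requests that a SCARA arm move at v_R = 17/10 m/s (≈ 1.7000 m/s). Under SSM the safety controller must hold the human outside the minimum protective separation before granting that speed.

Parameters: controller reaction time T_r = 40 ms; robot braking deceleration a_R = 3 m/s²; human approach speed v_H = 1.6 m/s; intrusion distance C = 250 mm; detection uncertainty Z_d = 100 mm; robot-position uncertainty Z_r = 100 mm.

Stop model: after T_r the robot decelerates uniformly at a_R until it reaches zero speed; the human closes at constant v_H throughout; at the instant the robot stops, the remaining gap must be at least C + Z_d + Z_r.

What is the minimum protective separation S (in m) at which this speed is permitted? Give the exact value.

stop time T_s = (17/10)/3 = 0.5667 s
robot covers v_R·T_r = 1.7000·0.0400 = 0.0680 m before braking
robot covers 1.7000·0.5667 − ½·3.0000·0.5667² = 0.4817 m while stopping
person approaches 1.6000·(0.0400+0.5667) = 0.9707 m
residual clearance needed = 0.2500+0.1000+0.1000 = 0.4500 m
S_min ≈ 0.0680+0.4817+0.9707+0.4500  ⇒  S_min = 5911/3000 m

S_min = 5911/3000 m = 1.9703 m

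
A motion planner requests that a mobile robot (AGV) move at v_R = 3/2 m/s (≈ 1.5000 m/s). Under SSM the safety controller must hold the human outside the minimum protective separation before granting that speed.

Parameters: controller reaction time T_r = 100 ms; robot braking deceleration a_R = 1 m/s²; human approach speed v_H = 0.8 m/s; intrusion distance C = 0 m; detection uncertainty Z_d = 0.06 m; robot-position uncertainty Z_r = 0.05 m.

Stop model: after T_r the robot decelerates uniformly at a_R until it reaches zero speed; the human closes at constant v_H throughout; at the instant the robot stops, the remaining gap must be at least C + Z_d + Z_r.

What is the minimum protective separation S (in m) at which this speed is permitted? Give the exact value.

S_min = 533/200 m = 2.6650 m

stop time T_s = (3/2)/1 = 1.5000 s
reaction-phase robot travel = 1.5000·0.1000 = 0.1500 m
robot under decel: 1.5000²/(2·1.0000) = 1.1250 m
person approaches 0.8000·(0.1000+1.5000) = 1.2800 m
residual clearance needed = 0.0000+0.0600+0.0500 = 0.1100 m
S_min ≈ 0.1500+1.1250+1.2800+0.1100  ⇒  S_min = 533/200 m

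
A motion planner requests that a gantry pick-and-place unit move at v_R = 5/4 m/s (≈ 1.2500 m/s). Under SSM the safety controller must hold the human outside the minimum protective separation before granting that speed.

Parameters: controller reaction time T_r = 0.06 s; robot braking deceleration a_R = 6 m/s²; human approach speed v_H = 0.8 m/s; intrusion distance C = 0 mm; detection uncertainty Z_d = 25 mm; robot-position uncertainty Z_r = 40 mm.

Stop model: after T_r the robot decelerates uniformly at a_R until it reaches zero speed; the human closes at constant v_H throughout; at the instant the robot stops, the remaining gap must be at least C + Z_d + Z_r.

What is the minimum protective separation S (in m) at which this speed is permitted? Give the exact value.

T_s = v_R/a_R = (5/4)/6 = 0.2083 s
reaction-phase robot travel = 1.2500·0.0600 = 0.0750 m
robot covers 1.2500·0.2083 − ½·6.0000·0.2083² = 0.1302 m while stopping
person approaches 0.8000·(0.0600+0.2083) = 0.2147 m
residual clearance needed = 0.0000+0.0250+0.0400 = 0.0650 m
S_min ≈ 0.0750+0.1302+0.2147+0.0650  ⇒  S_min = 3879/8000 m

S_min = 3879/8000 m = 0.4849 m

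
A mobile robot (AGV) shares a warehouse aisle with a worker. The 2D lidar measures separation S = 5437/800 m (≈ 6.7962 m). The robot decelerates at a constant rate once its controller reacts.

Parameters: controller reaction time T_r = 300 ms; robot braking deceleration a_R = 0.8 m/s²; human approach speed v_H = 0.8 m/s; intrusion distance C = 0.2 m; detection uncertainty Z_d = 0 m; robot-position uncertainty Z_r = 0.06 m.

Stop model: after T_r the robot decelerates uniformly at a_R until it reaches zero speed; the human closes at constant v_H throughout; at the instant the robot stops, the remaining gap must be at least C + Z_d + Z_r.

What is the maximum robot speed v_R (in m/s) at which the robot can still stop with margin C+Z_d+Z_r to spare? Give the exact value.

v_R_max = 23/10 m/s = 2.3000 m/s

collect terms ⇒ (5/8)·v_R² + (13/10)·v_R + (-5037/800) = 0
  disc = (13/10)² − 4·(5/8)·(-5037/800) = 27889/1600 ; √disc = 167/40
  v_R = (−(13/10) + 167/40) / (2·(5/8)) = 23/10 m/s
check:
T_s = v_R/a_R = (23/10)/(4/5) = 2.8750 s
robot covers v_R·T_r = 2.3000·0.3000 = 0.6900 m before braking
robot under decel: 2.3000²/(2·0.8000) = 3.3062 m
person approaches 0.8000·(0.3000+2.8750) = 2.5400 m
margins: 0.2000+0.0000+0.0600 = 0.2600 m
sum ≈ 0.6900+3.3062+2.5400+0.2600 ≈ 6.7962 m = S ✓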